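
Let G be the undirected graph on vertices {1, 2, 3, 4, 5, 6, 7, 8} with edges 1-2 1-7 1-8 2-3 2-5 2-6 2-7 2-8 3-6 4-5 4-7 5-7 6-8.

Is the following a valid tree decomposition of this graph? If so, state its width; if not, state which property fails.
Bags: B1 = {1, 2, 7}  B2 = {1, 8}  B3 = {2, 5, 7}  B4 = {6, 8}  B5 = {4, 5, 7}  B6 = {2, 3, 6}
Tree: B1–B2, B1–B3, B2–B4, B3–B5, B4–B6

A tree decomposition must satisfy three properties: every vertex lies in some bag; for every edge, both endpoints lie together in some bag; and for every vertex, the bags containing it form a connected subtree. Here edge (2,8) lies in no bag, so the decomposition is invalid.

No — edge (2,8) lies in no bag.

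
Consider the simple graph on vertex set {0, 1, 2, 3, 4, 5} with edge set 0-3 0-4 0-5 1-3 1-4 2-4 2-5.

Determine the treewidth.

2

A width-2 tree decomposition is:
Bags: B1 = {0, 2, 5}  B2 = {0, 2, 4}  B3 = {0, 3, 4}  B4 = {1, 3, 4}
Tree: B1–B2, B2–B3, B3–B4
The largest bag has 3 vertices, giving width 2; this decomposition certifies tw(G) ≤ 2. Since 5–2–4–0–5 is a cycle in G, G is not acyclic. Forests are exactly the graphs of treewidth ≤ 1, so tw(G) ≥ 2. The upper and lower bounds meet at 2, so that is the treewidth.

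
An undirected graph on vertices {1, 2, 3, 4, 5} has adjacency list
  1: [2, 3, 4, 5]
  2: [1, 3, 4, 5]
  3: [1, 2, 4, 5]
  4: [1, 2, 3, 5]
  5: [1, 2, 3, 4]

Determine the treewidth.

4

A width-4 tree decomposition is:
Bags: B1 = {1, 2, 3, 4, 5}
Tree: (single bag)
A single bag containing all 5 vertices is trivially a valid decomposition of width 4. On the other hand G contains the 5-clique {1, 2, 3, 4, 5}. A clique must lie in a single bag of any decomposition, so no decomposition can have width below 4. Combining the bounds, tw(G) = 4.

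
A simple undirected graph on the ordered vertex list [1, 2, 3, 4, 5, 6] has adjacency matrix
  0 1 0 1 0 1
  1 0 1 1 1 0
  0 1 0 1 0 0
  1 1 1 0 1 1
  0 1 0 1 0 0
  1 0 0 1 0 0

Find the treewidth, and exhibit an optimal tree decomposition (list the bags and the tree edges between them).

Each bag holds 3 vertices, so the decomposition has width 2, which upper-bounds the treewidth. For the lower bound, the 3 vertices {1, 2, 4} are pairwise adjacent, and any tree decomposition puts a clique entirely inside one bag — forcing width ≥ 2. Combining the bounds, tw(G) = 2.

Treewidth 2.
One optimal decomposition is:
Bags: B1 = {2, 3, 4}  B2 = {1, 2, 4}  B3 = {2, 4, 5}  B4 = {1, 4, 6}
Tree: B1–B2, B1–B3, B2–B4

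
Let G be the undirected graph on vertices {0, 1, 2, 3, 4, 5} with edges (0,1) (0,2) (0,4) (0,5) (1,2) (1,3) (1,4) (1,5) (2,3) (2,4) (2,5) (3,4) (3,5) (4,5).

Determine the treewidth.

4

A width-4 tree decomposition is:
Bags: B1 = {1, 2, 3, 4, 5}  B2 = {0, 1, 2, 4, 5}
Tree: B1–B2
Every bag has size at most 5, so the width is 5 − 1 = 4 and tw(G) ≤ 4. Conversely, {0, 1, 2, 4, 5} is a clique of size 5, and the vertices of any clique must share a bag in every tree decomposition; so some bag has ≥ 5 vertices and tw(G) ≥ 4. Therefore the treewidth is 4.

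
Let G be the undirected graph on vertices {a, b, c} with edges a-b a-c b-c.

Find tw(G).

A width-2 tree decomposition is:
Bags: B1 = {a, b, c}
Tree: (single bag)
A single bag containing all 3 vertices is trivially a valid decomposition of width 2. On the other hand G contains the 3-clique {a, b, c}. A clique must lie in a single bag of any decomposition, so no decomposition can have width below 2. Combining the bounds, tw(G) = 2.

2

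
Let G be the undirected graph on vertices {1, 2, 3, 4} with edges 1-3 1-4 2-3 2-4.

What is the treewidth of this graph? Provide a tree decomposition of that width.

Every bag has size at most 3, so the width is 3 − 1 = 2 and tw(G) ≤ 2. For the lower bound, G contains the cycle 1–3–2–4–1, so G is not a forest; only forests have treewidth ≤ 1, hence tw(G) ≥ 2. The upper and lower bounds meet at 2, so that is the treewidth.

Treewidth 2.
Bags: B1 = {1, 2, 3}  B2 = {1, 2, 4}
Tree: B1–B2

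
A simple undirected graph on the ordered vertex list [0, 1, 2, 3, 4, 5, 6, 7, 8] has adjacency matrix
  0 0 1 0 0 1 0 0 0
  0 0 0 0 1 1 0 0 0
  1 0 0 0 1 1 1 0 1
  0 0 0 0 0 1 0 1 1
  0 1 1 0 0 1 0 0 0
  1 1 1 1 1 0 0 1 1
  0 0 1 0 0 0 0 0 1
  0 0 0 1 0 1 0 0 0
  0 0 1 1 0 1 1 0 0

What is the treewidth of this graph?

A width-2 tree decomposition is:
Bags: B1 = {3, 5, 8}  B2 = {2, 5, 8}  B3 = {2, 4, 5}  B4 = {1, 4, 5}  B5 = {2, 6, 8}  B6 = {3, 5, 7}  B7 = {0, 2, 5}
Tree: B1–B2, B2–B3, B3–B4, B2–B5, B1–B6, B3–B7
The largest bag has 3 vertices, giving width 2; this decomposition certifies tw(G) ≤ 2. On the other hand G contains the 3-clique {1, 4, 5}. A clique must lie in a single bag of any decomposition, so no decomposition can have width below 2. Therefore the treewidth is 2.

2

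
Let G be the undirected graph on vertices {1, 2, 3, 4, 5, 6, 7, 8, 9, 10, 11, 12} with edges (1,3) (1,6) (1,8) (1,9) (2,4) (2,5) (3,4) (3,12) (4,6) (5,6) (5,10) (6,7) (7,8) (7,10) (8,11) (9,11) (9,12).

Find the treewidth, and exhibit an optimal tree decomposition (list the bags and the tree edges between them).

The largest bag has 4 vertices, giving width 3; this decomposition certifies tw(G) ≤ 3. For the lower bound: the 4 vertex sets {9,11,12}, {3}, {1}, {4,6,7,8} are disjoint, each induces a connected subgraph, and every pair is joined by at least one edge of G. Contracting each set to a single vertex therefore yields K_{4} as a minor, and since treewidth is minor-monotone, tw(G) ≥ tw(K_{4}) = 3. Hence tw(G) = 3 exactly.

Treewidth 3.
Bags: B1 = {3, 9, 11, 12}  B2 = {1, 3, 9, 11}  B3 = {1, 3, 8, 11}  B4 = {1, 3, 4, 8}  B5 = {1, 4, 6, 8}  B6 = {4, 6, 7, 8}  B7 = {2, 4, 6, 7}  B8 = {2, 5, 6, 7}  B9 = {2, 5, 7, 10}
Tree: B1–B2, B2–B3, B3–B4, B4–B5, B5–B6, B6–B7, B7–B8, B8–B9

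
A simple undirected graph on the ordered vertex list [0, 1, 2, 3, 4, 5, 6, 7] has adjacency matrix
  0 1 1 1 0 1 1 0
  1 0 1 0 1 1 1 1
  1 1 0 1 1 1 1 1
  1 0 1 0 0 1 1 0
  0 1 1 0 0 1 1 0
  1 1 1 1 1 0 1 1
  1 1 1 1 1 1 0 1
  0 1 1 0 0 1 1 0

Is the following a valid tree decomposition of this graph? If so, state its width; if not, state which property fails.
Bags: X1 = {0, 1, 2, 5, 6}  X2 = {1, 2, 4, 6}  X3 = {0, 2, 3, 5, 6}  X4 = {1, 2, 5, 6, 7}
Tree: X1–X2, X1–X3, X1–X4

A tree decomposition must satisfy three properties: every vertex lies in some bag; for every edge, both endpoints lie together in some bag; and for every vertex, the bags containing it form a connected subtree. Here edge (5,4) lies in no bag, so the decomposition is invalid.

No — edge (5,4) lies in no bag.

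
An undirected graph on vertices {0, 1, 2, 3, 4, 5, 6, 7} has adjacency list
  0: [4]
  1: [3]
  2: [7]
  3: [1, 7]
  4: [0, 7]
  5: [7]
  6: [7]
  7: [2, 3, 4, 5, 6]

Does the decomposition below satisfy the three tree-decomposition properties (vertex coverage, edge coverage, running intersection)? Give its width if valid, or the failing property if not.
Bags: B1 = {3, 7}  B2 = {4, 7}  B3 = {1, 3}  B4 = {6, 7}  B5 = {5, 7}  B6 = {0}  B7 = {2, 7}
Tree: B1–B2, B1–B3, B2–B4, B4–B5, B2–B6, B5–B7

A tree decomposition must satisfy three properties: every vertex lies in some bag; for every edge, both endpoints lie together in some bag; and for every vertex, the bags containing it form a connected subtree. Here edge (4,0) lies in no bag, so the decomposition is invalid.

No — edge (4,0) lies in no bag.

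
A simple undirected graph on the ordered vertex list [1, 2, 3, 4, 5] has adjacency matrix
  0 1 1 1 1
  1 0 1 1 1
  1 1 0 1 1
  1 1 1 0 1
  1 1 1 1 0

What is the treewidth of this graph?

4

A width-4 tree decomposition is:
Bags: B1 = {1, 2, 3, 4, 5}
Tree: (single bag)
With just one bag of size 5, the width is 5 − 1 = 4, so tw(G) ≤ 4. Conversely, {1, 2, 3, 4, 5} is a clique of size 5, and the vertices of any clique must share a bag in every tree decomposition; so some bag has ≥ 5 vertices and tw(G) ≥ 4. Hence tw(G) = 4 exactly.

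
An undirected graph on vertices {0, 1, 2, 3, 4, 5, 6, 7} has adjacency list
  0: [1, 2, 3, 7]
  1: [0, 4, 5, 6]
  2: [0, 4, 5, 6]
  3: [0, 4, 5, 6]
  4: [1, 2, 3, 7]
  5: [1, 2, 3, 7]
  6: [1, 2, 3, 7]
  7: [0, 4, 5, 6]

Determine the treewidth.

A width-4 tree decomposition is:
Bags: B1 = {0, 2, 4, 5, 6}  B2 = {0, 4, 5, 6, 7}  B3 = {0, 1, 4, 5, 6}  B4 = {0, 3, 4, 5, 6}
Tree: B1–B2, B2–B3, B3–B4
The largest bag has 5 vertices, giving width 4; this decomposition certifies tw(G) ≤ 4. For the lower bound: the 5 vertex sets {2,4}, {0,7}, {1,5}, {6}, {3} are disjoint, each induces a connected subgraph, and every pair is joined by at least one edge of G. Contracting each set to a single vertex therefore yields K_{5} as a minor, and since treewidth is minor-monotone, tw(G) ≥ tw(K_{5}) = 4. Hence tw(G) = 4 exactly.

4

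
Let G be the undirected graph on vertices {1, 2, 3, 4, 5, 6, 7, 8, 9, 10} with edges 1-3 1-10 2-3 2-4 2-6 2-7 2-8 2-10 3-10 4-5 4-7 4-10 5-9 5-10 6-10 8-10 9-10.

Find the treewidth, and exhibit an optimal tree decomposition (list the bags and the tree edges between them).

Every bag has size at most 3, so the width is 3 − 1 = 2 and tw(G) ≤ 2. On the other hand G contains the 3-clique {1, 3, 10}. A clique must lie in a single bag of any decomposition, so no decomposition can have width below 2. Therefore the treewidth is 2.

Treewidth 2.
One optimal decomposition is:
Bags: B1 = {2, 6, 10}  B2 = {2, 8, 10}  B3 = {2, 4, 10}  B4 = {4, 5, 10}  B5 = {5, 9, 10}  B6 = {2, 3, 10}  B7 = {1, 3, 10}  B8 = {2, 4, 7}
Tree: B1–B2, B2–B3, B3–B4, B4–B5, B2–B6, B6–B7, B3–B8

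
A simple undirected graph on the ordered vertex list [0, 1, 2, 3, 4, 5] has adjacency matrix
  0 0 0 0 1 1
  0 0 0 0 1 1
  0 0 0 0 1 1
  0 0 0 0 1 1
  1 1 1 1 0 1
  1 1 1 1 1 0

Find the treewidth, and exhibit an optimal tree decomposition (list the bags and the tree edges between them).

Treewidth 2.
One optimal decomposition is:
Bags: B1 = {1, 4, 5}  B2 = {2, 4, 5}  B3 = {0, 4, 5}  B4 = {3, 4, 5}
Tree: B1–B2, B1–B3, B2–B4

Every bag has size at most 3, so the width is 3 − 1 = 2 and tw(G) ≤ 2. For the lower bound, the 3 vertices {0, 4, 5} are pairwise adjacent, and any tree decomposition puts a clique entirely inside one bag — forcing width ≥ 2. Combining the bounds, tw(G) = 2.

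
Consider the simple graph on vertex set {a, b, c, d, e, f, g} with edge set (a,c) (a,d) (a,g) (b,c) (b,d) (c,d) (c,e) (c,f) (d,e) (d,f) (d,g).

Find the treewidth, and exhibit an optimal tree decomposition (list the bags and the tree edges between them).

Treewidth 2.
Bags: B1 = {b, c, d}  B2 = {a, c, d}  B3 = {c, d, f}  B4 = {a, d, g}  B5 = {c, d, e}
Tree: B1–B2, B2–B3, B2–B4, B2–B5

The largest bag has 3 vertices, giving width 2; this decomposition certifies tw(G) ≤ 2. Conversely, {a, d, g} is a clique of size 3, and the vertices of any clique must share a bag in every tree decomposition; so some bag has ≥ 3 vertices and tw(G) ≥ 2. The upper and lower bounds meet at 2, so that is the treewidth.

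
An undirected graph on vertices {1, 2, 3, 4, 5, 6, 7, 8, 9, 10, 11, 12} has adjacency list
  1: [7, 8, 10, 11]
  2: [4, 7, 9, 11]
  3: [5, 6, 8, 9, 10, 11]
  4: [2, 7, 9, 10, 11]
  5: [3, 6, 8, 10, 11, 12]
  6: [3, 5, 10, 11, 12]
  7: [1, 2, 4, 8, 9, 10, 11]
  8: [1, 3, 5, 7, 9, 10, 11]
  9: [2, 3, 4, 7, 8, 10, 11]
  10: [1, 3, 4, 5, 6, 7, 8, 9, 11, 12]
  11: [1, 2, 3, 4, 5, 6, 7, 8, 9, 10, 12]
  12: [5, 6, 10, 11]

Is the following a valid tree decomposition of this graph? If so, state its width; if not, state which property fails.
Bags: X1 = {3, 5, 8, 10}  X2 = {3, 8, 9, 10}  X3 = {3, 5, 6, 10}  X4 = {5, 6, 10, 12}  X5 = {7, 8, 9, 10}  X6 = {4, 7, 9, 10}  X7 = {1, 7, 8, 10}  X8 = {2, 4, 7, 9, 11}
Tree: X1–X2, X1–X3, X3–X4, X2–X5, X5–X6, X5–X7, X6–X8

No — edge (5,11) lies in no bag.

A tree decomposition must satisfy three properties: every vertex lies in some bag; for every edge, both endpoints lie together in some bag; and for every vertex, the bags containing it form a connected subtree. Here edge (5,11) lies in no bag, so the decomposition is invalid.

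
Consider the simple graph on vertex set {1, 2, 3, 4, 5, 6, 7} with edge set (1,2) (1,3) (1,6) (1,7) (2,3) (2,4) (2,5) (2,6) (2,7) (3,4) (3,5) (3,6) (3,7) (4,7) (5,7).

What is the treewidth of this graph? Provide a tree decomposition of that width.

Every bag has size at most 4, so the width is 4 − 1 = 3 and tw(G) ≤ 3. For the lower bound, the 4 vertices {1, 2, 3, 6} are pairwise adjacent, and any tree decomposition puts a clique entirely inside one bag — forcing width ≥ 3. Hence tw(G) = 3 exactly.

Treewidth 3.
Bags: B1 = {1, 2, 3, 7}  B2 = {1, 2, 3, 6}  B3 = {2, 3, 4, 7}  B4 = {2, 3, 5, 7}
Tree: B1–B2, B1–B3, B3–B4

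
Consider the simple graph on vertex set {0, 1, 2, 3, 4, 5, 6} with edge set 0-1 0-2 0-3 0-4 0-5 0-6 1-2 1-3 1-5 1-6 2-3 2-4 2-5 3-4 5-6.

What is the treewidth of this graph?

3

A width-3 tree decomposition is:
Bags: B1 = {0, 1, 2, 3}  B2 = {0, 1, 2, 5}  B3 = {0, 1, 5, 6}  B4 = {0, 2, 3, 4}
Tree: B1–B2, B2–B3, B1–B4
The largest bag has 4 vertices, giving width 3; this decomposition certifies tw(G) ≤ 3. Conversely, {0, 1, 2, 3} is a clique of size 4, and the vertices of any clique must share a bag in every tree decomposition; so some bag has ≥ 4 vertices and tw(G) ≥ 3. Therefore the treewidth is 3.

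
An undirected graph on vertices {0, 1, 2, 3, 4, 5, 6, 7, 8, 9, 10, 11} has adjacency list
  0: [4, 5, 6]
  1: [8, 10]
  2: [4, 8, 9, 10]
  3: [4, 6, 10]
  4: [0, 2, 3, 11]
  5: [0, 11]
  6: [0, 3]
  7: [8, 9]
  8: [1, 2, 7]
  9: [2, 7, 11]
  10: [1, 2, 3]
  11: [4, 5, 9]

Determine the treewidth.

3

A width-3 tree decomposition is:
Bags: B1 = {1, 7, 8, 9}  B2 = {1, 2, 8, 9}  B3 = {1, 2, 9, 10}  B4 = {2, 9, 10, 11}  B5 = {2, 4, 10, 11}  B6 = {3, 4, 10, 11}  B7 = {3, 4, 5, 11}  B8 = {0, 3, 4, 5}  B9 = {0, 3, 5, 6}
Tree: B1–B2, B2–B3, B3–B4, B4–B5, B5–B6, B6–B7, B7–B8, B8–B9
Each bag holds 4 vertices, so the decomposition has width 3, which upper-bounds the treewidth. For the lower bound: the 4 vertex sets {1,7,8}, {9}, {2}, {3,4,10,11} are disjoint, each induces a connected subgraph, and every pair is joined by at least one edge of G. Contracting each set to a single vertex therefore yields K_{4} as a minor, and since treewidth is minor-monotone, tw(G) ≥ tw(K_{4}) = 3. The upper and lower bounds meet at 3, so that is the treewidth.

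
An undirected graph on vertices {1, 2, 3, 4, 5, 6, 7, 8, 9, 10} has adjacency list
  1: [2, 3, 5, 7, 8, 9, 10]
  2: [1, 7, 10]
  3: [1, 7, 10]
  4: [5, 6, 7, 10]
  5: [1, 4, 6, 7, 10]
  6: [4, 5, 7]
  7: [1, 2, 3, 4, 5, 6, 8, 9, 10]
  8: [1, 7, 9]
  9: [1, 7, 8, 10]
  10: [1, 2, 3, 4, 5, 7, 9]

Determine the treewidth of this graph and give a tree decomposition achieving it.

Each bag holds 4 vertices, so the decomposition has width 3, which upper-bounds the treewidth. For the lower bound, the 4 vertices {1, 7, 8, 9} are pairwise adjacent, and any tree decomposition puts a clique entirely inside one bag — forcing width ≥ 3. The upper and lower bounds meet at 3, so that is the treewidth.

Treewidth 3.
One optimal decomposition is:
Bags: B1 = {1, 5, 7, 10}  B2 = {1, 3, 7, 10}  B3 = {4, 5, 7, 10}  B4 = {1, 2, 7, 10}  B5 = {1, 7, 9, 10}  B6 = {1, 7, 8, 9}  B7 = {4, 5, 6, 7}
Tree: B1–B2, B1–B3, B1–B4, B4–B5, B5–B6, B3–B7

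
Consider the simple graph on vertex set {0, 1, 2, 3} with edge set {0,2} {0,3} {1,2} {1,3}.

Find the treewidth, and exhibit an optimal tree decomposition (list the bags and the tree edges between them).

Treewidth 2.
One optimal decomposition is:
Bags: B1 = {0, 1, 3}  B2 = {0, 1, 2}
Tree: B1–B2

The largest bag has 3 vertices, giving width 2; this decomposition certifies tw(G) ≤ 2. The edges 1–3–0–2–1 form a cycle, so G is not a tree and its treewidth is at least 2. The upper and lower bounds meet at 2, so that is the treewidth.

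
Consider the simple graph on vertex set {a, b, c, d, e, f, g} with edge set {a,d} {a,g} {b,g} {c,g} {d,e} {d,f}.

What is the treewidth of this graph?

1

A width-1 tree decomposition is:
Bags: B1 = {a, d}  B2 = {d, f}  B3 = {d, e}  B4 = {a, g}  B5 = {b, g}  B6 = {c, g}
Tree: B1–B2, B1–B3, B1–B4, B4–B5, B5–B6
Each bag holds 2 vertices, so the decomposition has width 1, which upper-bounds the treewidth. G has an edge, so its treewidth is at least 1. Therefore the treewidth is 1.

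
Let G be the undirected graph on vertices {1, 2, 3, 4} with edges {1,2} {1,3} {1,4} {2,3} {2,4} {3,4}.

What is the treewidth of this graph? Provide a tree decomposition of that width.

Treewidth 3.
One optimal decomposition is:
Bags: B1 = {1, 2, 3, 4}
Tree: (single bag)

A single bag containing all 4 vertices is trivially a valid decomposition of width 3. Conversely, {1, 2, 3, 4} is a clique of size 4, and the vertices of any clique must share a bag in every tree decomposition; so some bag has ≥ 4 vertices and tw(G) ≥ 3. Therefore the treewidth is 3.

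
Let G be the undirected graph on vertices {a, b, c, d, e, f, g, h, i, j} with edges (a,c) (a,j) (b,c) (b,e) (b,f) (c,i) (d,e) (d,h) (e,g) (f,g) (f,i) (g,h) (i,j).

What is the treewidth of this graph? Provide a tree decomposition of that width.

The largest bag has 3 vertices, giving width 2; this decomposition certifies tw(G) ≤ 2. The edges a–j–i–c–a form a cycle, so G is not a tree and its treewidth is at least 2. Combining the bounds, tw(G) = 2.

Treewidth 2.
One such decomposition:
Bags: B1 = {a, c, j}  B2 = {c, i, j}  B3 = {b, c, i}  B4 = {b, f, i}  B5 = {b, e, f}  B6 = {e, f, g}  B7 = {d, e, g}  B8 = {d, g, h}
Tree: B1–B2, B2–B3, B3–B4, B4–B5, B5–B6, B6–B7, B7–B8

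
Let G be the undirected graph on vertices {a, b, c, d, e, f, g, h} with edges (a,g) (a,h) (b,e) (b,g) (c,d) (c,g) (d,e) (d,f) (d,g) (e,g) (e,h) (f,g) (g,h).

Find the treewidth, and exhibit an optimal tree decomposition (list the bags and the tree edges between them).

Treewidth 2.
One optimal decomposition is:
Bags: B1 = {d, e, g}  B2 = {c, d, g}  B3 = {d, f, g}  B4 = {e, g, h}  B5 = {b, e, g}  B6 = {a, g, h}
Tree: B1–B2, B2–B3, B1–B4, B4–B5, B4–B6

Each bag holds 3 vertices, so the decomposition has width 2, which upper-bounds the treewidth. For the lower bound, the 3 vertices {d, e, g} are pairwise adjacent, and any tree decomposition puts a clique entirely inside one bag — forcing width ≥ 2. Therefore the treewidth is 2.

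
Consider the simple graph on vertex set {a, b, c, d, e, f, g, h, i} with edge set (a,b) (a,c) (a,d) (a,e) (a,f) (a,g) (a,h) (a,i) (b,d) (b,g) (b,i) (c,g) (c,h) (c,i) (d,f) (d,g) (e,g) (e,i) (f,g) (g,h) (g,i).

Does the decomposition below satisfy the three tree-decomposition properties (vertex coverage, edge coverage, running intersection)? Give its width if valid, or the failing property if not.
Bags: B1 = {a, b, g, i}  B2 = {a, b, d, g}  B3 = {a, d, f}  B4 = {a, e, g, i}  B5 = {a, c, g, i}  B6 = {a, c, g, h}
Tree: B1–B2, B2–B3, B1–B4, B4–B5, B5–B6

No — edge (g,f) lies in no bag.

A tree decomposition must satisfy three properties: every vertex lies in some bag; for every edge, both endpoints lie together in some bag; and for every vertex, the bags containing it form a connected subtree. Here edge (g,f) lies in no bag, so the decomposition is invalid.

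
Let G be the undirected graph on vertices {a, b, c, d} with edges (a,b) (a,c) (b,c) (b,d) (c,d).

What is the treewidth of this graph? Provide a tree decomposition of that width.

Every bag has size at most 3, so the width is 3 − 1 = 2 and tw(G) ≤ 2. On the other hand G contains the 3-clique {b, c, d}. A clique must lie in a single bag of any decomposition, so no decomposition can have width below 2. Hence tw(G) = 2 exactly.

Treewidth 2.
One optimal decomposition is:
Bags: B1 = {b, c, d}  B2 = {a, b, c}
Tree: B1–B2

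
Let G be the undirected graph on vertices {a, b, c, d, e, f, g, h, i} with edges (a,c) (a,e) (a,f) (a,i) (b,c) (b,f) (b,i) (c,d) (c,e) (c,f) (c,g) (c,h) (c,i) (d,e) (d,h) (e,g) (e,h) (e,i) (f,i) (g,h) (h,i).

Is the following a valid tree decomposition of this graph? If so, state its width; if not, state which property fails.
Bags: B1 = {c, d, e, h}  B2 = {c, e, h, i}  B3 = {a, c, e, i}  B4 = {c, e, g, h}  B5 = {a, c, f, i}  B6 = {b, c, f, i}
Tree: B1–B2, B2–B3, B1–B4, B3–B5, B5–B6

Yes; width 3.

Checking the three conditions: (i) the bags cover all of {a, b, c, d, e, f, g, h, i}; (ii) for each edge, some bag contains both endpoints; (iii) the bags containing any fixed vertex form a subtree. All hold, so the decomposition is valid with width 4 − 1 = 3.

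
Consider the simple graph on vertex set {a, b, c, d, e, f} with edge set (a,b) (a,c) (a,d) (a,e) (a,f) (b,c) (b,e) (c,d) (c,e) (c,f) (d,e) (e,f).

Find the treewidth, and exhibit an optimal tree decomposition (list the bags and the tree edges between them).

Every bag has size at most 4, so the width is 4 − 1 = 3 and tw(G) ≤ 3. On the other hand G contains the 4-clique {a, c, d, e}. A clique must lie in a single bag of any decomposition, so no decomposition can have width below 3. The upper and lower bounds meet at 3, so that is the treewidth.

Treewidth 3.
Bags: B1 = {a, c, e, f}  B2 = {a, b, c, e}  B3 = {a, c, d, e}
Tree: B1–B2, B2–B3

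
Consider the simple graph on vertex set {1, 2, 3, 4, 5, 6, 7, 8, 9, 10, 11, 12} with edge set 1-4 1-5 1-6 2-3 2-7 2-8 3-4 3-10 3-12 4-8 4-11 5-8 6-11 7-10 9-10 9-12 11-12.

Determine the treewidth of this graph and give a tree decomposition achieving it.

The largest bag has 4 vertices, giving width 3; this decomposition certifies tw(G) ≤ 3. For the lower bound: the 4 vertex sets {7,9,10}, {12}, {3}, {2,4,8,11} are disjoint, each induces a connected subgraph, and every pair is joined by at least one edge of G. Contracting each set to a single vertex therefore yields K_{4} as a minor, and since treewidth is minor-monotone, tw(G) ≥ tw(K_{4}) = 3. Hence tw(G) = 3 exactly.

Treewidth 3.
One optimal decomposition is:
Bags: B1 = {7, 9, 10, 12}  B2 = {3, 7, 10, 12}  B3 = {2, 3, 7, 12}  B4 = {2, 3, 11, 12}  B5 = {2, 3, 4, 11}  B6 = {2, 4, 8, 11}  B7 = {4, 6, 8, 11}  B8 = {1, 4, 6, 8}  B9 = {1, 5, 6, 8}
Tree: B1–B2, B2–B3, B3–B4, B4–B5, B5–B6, B6–B7, B7–B8, B8–B9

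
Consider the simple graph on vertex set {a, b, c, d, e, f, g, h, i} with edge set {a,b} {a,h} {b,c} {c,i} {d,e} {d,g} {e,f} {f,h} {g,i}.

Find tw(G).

2

A width-2 tree decomposition is:
Bags: B1 = {e, f, h}  B2 = {a, e, h}  B3 = {a, b, e}  B4 = {b, c, e}  B5 = {c, e, i}  B6 = {e, g, i}  B7 = {d, e, g}
Tree: B1–B2, B2–B3, B3–B4, B4–B5, B5–B6, B6–B7
Every bag has size at most 3, so the width is 3 − 1 = 2 and tw(G) ≤ 2. For the lower bound, G contains the cycle e–f–h–a–b–c–i–g–d–e, so G is not a forest; only forests have treewidth ≤ 1, hence tw(G) ≥ 2. The upper and lower bounds meet at 2, so that is the treewidth.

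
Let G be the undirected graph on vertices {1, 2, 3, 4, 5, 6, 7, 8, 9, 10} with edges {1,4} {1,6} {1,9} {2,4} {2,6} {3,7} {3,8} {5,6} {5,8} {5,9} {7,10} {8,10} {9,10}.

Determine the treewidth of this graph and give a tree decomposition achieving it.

The largest bag has 3 vertices, giving width 2; this decomposition certifies tw(G) ≤ 2. Since 3–7–10–8–3 is a cycle in G, G is not acyclic. Forests are exactly the graphs of treewidth ≤ 1, so tw(G) ≥ 2. Therefore the treewidth is 2.

Treewidth 2.
One optimal decomposition is:
Bags: B1 = {3, 7, 8}  B2 = {7, 8, 10}  B3 = {5, 8, 10}  B4 = {5, 9, 10}  B5 = {5, 6, 9}  B6 = {1, 6, 9}  B7 = {1, 2, 6}  B8 = {1, 2, 4}
Tree: B1–B2, B2–B3, B3–B4, B4–B5, B5–B6, B6–B7, B7–B8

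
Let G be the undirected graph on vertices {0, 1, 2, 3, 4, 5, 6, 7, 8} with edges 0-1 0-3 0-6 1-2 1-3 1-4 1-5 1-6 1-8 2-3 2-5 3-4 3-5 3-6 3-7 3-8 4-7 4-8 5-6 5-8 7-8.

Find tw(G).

A width-3 tree decomposition is:
Bags: B1 = {1, 3, 5, 8}  B2 = {1, 2, 3, 5}  B3 = {1, 3, 4, 8}  B4 = {1, 3, 5, 6}  B5 = {3, 4, 7, 8}  B6 = {0, 1, 3, 6}
Tree: B1–B2, B1–B3, B2–B4, B3–B5, B4–B6
The largest bag has 4 vertices, giving width 3; this decomposition certifies tw(G) ≤ 3. Conversely, {0, 1, 3, 6} is a clique of size 4, and the vertices of any clique must share a bag in every tree decomposition; so some bag has ≥ 4 vertices and tw(G) ≥ 3. Therefore the treewidth is 3.

3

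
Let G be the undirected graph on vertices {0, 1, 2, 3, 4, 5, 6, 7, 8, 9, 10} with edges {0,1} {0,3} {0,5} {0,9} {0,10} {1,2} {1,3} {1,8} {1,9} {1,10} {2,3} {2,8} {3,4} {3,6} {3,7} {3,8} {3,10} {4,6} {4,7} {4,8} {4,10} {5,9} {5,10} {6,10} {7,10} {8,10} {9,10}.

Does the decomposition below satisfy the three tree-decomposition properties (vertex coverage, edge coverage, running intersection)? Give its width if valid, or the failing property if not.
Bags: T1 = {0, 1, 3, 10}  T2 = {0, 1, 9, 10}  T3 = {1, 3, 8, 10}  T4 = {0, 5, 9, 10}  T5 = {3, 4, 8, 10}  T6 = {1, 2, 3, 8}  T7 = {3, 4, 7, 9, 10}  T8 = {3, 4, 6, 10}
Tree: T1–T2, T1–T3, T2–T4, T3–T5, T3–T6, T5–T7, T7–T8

A tree decomposition must satisfy three properties: every vertex lies in some bag; for every edge, both endpoints lie together in some bag; and for every vertex, the bags containing it form a connected subtree. Here bags containing vertex 9 are not connected in the tree, so the decomposition is invalid.

No — bags containing vertex 9 are not connected in the tree.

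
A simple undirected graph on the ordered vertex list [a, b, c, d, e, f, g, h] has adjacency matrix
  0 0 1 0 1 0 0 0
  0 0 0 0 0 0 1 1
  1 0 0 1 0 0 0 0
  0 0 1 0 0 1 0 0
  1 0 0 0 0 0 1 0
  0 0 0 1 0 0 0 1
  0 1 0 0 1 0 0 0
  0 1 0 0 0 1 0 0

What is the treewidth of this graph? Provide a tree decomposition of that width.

Treewidth 2.
One such decomposition:
Bags: B1 = {a, c, d}  B2 = {a, d, e}  B3 = {d, e, g}  B4 = {b, d, g}  B5 = {b, d, h}  B6 = {d, f, h}
Tree: B1–B2, B2–B3, B3–B4, B4–B5, B5–B6

Every bag has size at most 3, so the width is 3 − 1 = 2 and tw(G) ≤ 2. The edges d–c–a–e–g–b–h–f–d form a cycle, so G is not a tree and its treewidth is at least 2. Combining the bounds, tw(G) = 2.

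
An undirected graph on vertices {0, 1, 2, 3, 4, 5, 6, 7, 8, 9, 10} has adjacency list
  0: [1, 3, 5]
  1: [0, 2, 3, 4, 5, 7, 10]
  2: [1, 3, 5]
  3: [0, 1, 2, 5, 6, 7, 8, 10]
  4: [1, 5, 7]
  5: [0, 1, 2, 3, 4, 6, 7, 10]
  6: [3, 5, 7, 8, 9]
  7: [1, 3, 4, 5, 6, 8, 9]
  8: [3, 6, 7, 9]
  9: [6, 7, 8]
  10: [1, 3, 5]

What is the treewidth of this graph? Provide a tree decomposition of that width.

Treewidth 3.
One such decomposition:
Bags: B1 = {1, 4, 5, 7}  B2 = {1, 3, 5, 7}  B3 = {1, 2, 3, 5}  B4 = {3, 5, 6, 7}  B5 = {3, 6, 7, 8}  B6 = {1, 3, 5, 10}  B7 = {6, 7, 8, 9}  B8 = {0, 1, 3, 5}
Tree: B1–B2, B2–B3, B2–B4, B4–B5, B3–B6, B5–B7, B6–B8

The largest bag has 4 vertices, giving width 3; this decomposition certifies tw(G) ≤ 3. For the lower bound, the 4 vertices {6, 7, 8, 9} are pairwise adjacent, and any tree decomposition puts a clique entirely inside one bag — forcing width ≥ 3. Combining the bounds, tw(G) = 3.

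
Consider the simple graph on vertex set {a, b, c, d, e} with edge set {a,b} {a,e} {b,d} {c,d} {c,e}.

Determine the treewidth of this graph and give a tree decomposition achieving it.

Treewidth 2.
One optimal decomposition is:
Bags: B1 = {a, b, d}  B2 = {a, d, e}  B3 = {c, d, e}
Tree: B1–B2, B2–B3

Each bag holds 3 vertices, so the decomposition has width 2, which upper-bounds the treewidth. Since d–b–a–e–c–d is a cycle in G, G is not acyclic. Forests are exactly the graphs of treewidth ≤ 1, so tw(G) ≥ 2. Therefore the treewidth is 2.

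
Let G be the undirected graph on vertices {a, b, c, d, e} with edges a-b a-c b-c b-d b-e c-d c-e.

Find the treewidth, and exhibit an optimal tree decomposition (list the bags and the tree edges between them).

Every bag has size at most 3, so the width is 3 − 1 = 2 and tw(G) ≤ 2. On the other hand G contains the 3-clique {b, c, d}. A clique must lie in a single bag of any decomposition, so no decomposition can have width below 2. The upper and lower bounds meet at 2, so that is the treewidth.

Treewidth 2.
One optimal decomposition is:
Bags: B1 = {a, b, c}  B2 = {b, c, d}  B3 = {b, c, e}
Tree: B1–B2, B2–B3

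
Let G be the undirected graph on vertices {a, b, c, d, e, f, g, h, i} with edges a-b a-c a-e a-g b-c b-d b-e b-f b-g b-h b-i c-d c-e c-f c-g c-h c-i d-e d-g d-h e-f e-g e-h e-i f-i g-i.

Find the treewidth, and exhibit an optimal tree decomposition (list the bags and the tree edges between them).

Each bag holds 5 vertices, so the decomposition has width 4, which upper-bounds the treewidth. Conversely, {b, c, d, e, g} is a clique of size 5, and the vertices of any clique must share a bag in every tree decomposition; so some bag has ≥ 5 vertices and tw(G) ≥ 4. The upper and lower bounds meet at 4, so that is the treewidth.

Treewidth 4.
One such decomposition:
Bags: B1 = {b, c, e, f, i}  B2 = {b, c, e, g, i}  B3 = {b, c, d, e, g}  B4 = {a, b, c, e, g}  B5 = {b, c, d, e, h}
Tree: B1–B2, B2–B3, B3–B4, B3–B5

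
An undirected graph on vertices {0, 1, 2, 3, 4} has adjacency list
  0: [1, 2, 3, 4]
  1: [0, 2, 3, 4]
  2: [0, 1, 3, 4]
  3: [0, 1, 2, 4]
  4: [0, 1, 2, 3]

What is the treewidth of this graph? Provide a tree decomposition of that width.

Treewidth 4.
One such decomposition:
Bags: B1 = {0, 1, 2, 3, 4}
Tree: (single bag)

A single bag containing all 5 vertices is trivially a valid decomposition of width 4. On the other hand G contains the 5-clique {0, 1, 2, 3, 4}. A clique must lie in a single bag of any decomposition, so no decomposition can have width below 4. Hence tw(G) = 4 exactly.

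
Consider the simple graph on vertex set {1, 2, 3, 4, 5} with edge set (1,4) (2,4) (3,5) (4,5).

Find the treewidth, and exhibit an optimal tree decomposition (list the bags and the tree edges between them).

The largest bag has 2 vertices, giving width 1; this decomposition certifies tw(G) ≤ 1. Since G has at least one edge (e.g. 5–3), it is not an edgeless graph, so tw(G) ≥ 1. Hence tw(G) = 1 exactly.

Treewidth 1.
One such decomposition:
Bags: B1 = {3, 5}  B2 = {4, 5}  B3 = {1, 4}  B4 = {2, 4}
Tree: B1–B2, B2–B3, B3–B4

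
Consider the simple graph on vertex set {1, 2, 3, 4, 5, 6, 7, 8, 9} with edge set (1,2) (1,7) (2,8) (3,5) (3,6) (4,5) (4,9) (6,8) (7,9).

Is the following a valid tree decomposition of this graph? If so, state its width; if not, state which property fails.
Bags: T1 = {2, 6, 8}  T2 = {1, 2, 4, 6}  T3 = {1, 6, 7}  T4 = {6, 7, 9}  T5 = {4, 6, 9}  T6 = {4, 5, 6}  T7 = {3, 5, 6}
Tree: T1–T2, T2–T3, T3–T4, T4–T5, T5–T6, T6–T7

No — bags containing vertex 4 are not connected in the tree.

A tree decomposition must satisfy three properties: every vertex lies in some bag; for every edge, both endpoints lie together in some bag; and for every vertex, the bags containing it form a connected subtree. Here bags containing vertex 4 are not connected in the tree, so the decomposition is invalid.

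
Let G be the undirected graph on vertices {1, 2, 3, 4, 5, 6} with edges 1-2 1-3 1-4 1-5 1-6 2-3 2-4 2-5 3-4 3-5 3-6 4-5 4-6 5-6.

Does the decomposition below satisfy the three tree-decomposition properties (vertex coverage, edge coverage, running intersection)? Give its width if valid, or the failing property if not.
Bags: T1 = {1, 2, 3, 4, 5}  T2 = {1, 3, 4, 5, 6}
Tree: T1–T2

Yes; width 4.

Every vertex of G appears in some bag (union = {1, 2, 3, 4, 5, 6}); every edge is covered by a bag; and for each vertex v the set of bags containing v is connected in the bag tree. The decomposition is therefore valid. The largest bag has 5 vertices, so the width is 4.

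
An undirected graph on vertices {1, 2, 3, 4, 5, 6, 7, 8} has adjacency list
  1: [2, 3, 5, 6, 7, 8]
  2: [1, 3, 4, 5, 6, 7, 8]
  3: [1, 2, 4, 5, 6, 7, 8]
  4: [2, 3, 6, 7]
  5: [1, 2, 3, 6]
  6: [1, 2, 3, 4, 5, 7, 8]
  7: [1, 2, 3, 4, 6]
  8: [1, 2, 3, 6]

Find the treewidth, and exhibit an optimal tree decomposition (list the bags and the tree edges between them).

Treewidth 4.
One optimal decomposition is:
Bags: B1 = {1, 2, 3, 6, 7}  B2 = {1, 2, 3, 6, 8}  B3 = {2, 3, 4, 6, 7}  B4 = {1, 2, 3, 5, 6}
Tree: B1–B2, B1–B3, B1–B4

Each bag holds 5 vertices, so the decomposition has width 4, which upper-bounds the treewidth. Conversely, {1, 2, 3, 6, 8} is a clique of size 5, and the vertices of any clique must share a bag in every tree decomposition; so some bag has ≥ 5 vertices and tw(G) ≥ 4. Therefore the treewidth is 4.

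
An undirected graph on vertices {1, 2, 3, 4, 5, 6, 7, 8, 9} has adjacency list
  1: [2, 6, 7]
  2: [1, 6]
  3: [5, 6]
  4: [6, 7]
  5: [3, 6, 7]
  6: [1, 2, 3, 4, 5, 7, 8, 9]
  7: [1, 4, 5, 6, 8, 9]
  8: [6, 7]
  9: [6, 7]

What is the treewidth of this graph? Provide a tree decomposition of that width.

The largest bag has 3 vertices, giving width 2; this decomposition certifies tw(G) ≤ 2. On the other hand G contains the 3-clique {1, 2, 6}. A clique must lie in a single bag of any decomposition, so no decomposition can have width below 2. The upper and lower bounds meet at 2, so that is the treewidth.

Treewidth 2.
Bags: B1 = {1, 2, 6}  B2 = {1, 6, 7}  B3 = {5, 6, 7}  B4 = {6, 7, 9}  B5 = {6, 7, 8}  B6 = {4, 6, 7}  B7 = {3, 5, 6}
Tree: B1–B2, B2–B3, B3–B4, B3–B5, B4–B6, B3–B7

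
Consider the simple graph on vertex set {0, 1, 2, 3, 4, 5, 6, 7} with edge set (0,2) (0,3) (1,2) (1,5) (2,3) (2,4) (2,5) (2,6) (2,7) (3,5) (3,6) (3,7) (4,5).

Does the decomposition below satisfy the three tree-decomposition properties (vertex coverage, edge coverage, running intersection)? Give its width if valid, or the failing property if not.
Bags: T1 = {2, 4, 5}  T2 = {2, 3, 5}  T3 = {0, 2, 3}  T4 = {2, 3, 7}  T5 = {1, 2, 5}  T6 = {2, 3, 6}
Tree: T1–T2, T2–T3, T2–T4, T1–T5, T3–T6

Yes; width 2.

Checking the three conditions: (i) the bags cover all of {0, 1, 2, 3, 4, 5, 6, 7}; (ii) for each edge, some bag contains both endpoints; (iii) the bags containing any fixed vertex form a subtree. All hold, so the decomposition is valid with width 3 − 1 = 2.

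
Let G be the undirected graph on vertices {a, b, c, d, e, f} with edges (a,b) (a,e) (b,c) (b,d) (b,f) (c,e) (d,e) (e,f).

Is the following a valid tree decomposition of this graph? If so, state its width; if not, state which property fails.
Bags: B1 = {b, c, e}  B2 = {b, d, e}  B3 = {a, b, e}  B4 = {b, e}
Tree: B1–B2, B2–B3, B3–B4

A tree decomposition must satisfy three properties: every vertex lies in some bag; for every edge, both endpoints lie together in some bag; and for every vertex, the bags containing it form a connected subtree. Here vertex f appears in no bag, so the decomposition is invalid.

No — vertex f appears in no bag.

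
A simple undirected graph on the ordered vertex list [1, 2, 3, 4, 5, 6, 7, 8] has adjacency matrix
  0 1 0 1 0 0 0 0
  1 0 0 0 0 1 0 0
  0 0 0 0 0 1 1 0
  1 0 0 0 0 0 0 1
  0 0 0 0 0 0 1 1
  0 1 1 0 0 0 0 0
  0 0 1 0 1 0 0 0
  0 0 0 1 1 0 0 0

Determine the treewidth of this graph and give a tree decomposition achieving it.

The largest bag has 3 vertices, giving width 2; this decomposition certifies tw(G) ≤ 2. Since 6–3–7–5–8–4–1–2–6 is a cycle in G, G is not acyclic. Forests are exactly the graphs of treewidth ≤ 1, so tw(G) ≥ 2. Therefore the treewidth is 2.

Treewidth 2.
One such decomposition:
Bags: B1 = {3, 6, 7}  B2 = {5, 6, 7}  B3 = {5, 6, 8}  B4 = {4, 6, 8}  B5 = {1, 4, 6}  B6 = {1, 2, 6}
Tree: B1–B2, B2–B3, B3–B4, B4–B5, B5–B6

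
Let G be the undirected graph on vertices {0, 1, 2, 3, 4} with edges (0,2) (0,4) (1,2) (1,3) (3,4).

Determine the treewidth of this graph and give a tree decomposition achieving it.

The largest bag has 3 vertices, giving width 2; this decomposition certifies tw(G) ≤ 2. The edges 4–0–2–1–3–4 form a cycle, so G is not a tree and its treewidth is at least 2. Combining the bounds, tw(G) = 2.

Treewidth 2.
One optimal decomposition is:
Bags: B1 = {0, 2, 4}  B2 = {1, 2, 4}  B3 = {1, 3, 4}
Tree: B1–B2, B2–B3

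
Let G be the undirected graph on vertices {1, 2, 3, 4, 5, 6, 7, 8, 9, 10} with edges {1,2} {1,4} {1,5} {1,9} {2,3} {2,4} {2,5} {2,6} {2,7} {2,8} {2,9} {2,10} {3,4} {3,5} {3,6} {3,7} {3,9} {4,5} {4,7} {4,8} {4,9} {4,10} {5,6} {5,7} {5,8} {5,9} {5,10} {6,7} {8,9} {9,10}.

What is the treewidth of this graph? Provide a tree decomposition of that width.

Treewidth 4.
One optimal decomposition is:
Bags: B1 = {1, 2, 4, 5, 9}  B2 = {2, 4, 5, 9, 10}  B3 = {2, 3, 4, 5, 9}  B4 = {2, 3, 4, 5, 7}  B5 = {2, 3, 5, 6, 7}  B6 = {2, 4, 5, 8, 9}
Tree: B1–B2, B2–B3, B3–B4, B4–B5, B3–B6

Every bag has size at most 5, so the width is 5 − 1 = 4 and tw(G) ≤ 4. On the other hand G contains the 5-clique {2, 4, 5, 8, 9}. A clique must lie in a single bag of any decomposition, so no decomposition can have width below 4. Therefore the treewidth is 4.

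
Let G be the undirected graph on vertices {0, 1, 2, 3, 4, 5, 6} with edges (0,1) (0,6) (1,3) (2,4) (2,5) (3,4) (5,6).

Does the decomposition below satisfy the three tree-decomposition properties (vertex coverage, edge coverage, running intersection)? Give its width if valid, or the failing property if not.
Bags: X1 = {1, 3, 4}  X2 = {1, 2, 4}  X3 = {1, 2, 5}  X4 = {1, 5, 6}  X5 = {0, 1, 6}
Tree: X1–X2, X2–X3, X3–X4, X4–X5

Yes; width 2.

Every vertex of G appears in some bag (union = {0, 1, 2, 3, 4, 5, 6}); every edge is covered by a bag; and for each vertex v the set of bags containing v is connected in the bag tree. The decomposition is therefore valid. The largest bag has 3 vertices, so the width is 2.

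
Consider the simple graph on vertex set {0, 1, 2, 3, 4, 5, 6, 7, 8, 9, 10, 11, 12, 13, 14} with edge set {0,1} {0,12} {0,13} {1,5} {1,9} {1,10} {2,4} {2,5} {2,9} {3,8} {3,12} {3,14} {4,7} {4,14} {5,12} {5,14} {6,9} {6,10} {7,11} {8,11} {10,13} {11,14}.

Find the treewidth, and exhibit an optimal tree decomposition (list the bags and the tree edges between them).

Each bag holds 4 vertices, so the decomposition has width 3, which upper-bounds the treewidth. For the lower bound: the 4 vertex sets {7,8,11}, {3}, {14}, {2,4,5,12} are disjoint, each induces a connected subgraph, and every pair is joined by at least one edge of G. Contracting each set to a single vertex therefore yields K_{4} as a minor, and since treewidth is minor-monotone, tw(G) ≥ tw(K_{4}) = 3. The upper and lower bounds meet at 3, so that is the treewidth.

Treewidth 3.
One optimal decomposition is:
Bags: B1 = {3, 7, 8, 11}  B2 = {3, 7, 11, 14}  B3 = {3, 4, 7, 14}  B4 = {3, 4, 12, 14}  B5 = {4, 5, 12, 14}  B6 = {2, 4, 5, 12}  B7 = {0, 2, 5, 12}  B8 = {0, 1, 2, 5}  B9 = {0, 1, 2, 9}  B10 = {0, 1, 9, 13}  B11 = {1, 9, 10, 13}  B12 = {6, 9, 10, 13}
Tree: B1–B2, B2–B3, B3–B4, B4–B5, B5–B6, B6–B7, B7–B8, B8–B9, B9–B10, B10–B11, B11–B12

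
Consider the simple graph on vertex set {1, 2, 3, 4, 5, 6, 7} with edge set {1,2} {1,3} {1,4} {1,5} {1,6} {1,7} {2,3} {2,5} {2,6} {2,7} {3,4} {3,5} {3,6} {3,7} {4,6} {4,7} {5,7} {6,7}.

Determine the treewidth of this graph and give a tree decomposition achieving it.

Treewidth 4.
Bags: B1 = {1, 2, 3, 6, 7}  B2 = {1, 2, 3, 5, 7}  B3 = {1, 3, 4, 6, 7}
Tree: B1–B2, B1–B3

Every bag has size at most 5, so the width is 5 − 1 = 4 and tw(G) ≤ 4. Conversely, {1, 2, 3, 5, 7} is a clique of size 5, and the vertices of any clique must share a bag in every tree decomposition; so some bag has ≥ 5 vertices and tw(G) ≥ 4. Hence tw(G) = 4 exactly.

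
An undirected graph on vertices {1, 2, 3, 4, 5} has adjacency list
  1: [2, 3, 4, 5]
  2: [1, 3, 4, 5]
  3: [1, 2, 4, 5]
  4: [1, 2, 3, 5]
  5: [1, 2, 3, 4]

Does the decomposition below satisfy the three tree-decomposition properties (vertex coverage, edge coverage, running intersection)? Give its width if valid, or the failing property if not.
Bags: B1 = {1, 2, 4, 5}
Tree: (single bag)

No — vertex 3 appears in no bag.

A tree decomposition must satisfy three properties: every vertex lies in some bag; for every edge, both endpoints lie together in some bag; and for every vertex, the bags containing it form a connected subtree. Here vertex 3 appears in no bag, so the decomposition is invalid.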